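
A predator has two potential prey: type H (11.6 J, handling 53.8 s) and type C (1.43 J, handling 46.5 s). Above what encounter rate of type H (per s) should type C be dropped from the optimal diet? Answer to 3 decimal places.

At the threshold, the rate on type H alone equals the profitability of type C: λ·11.6/(1 + λ·53.8) = 1.43/46.5 = 0.03075.
Rearranging, λ(11.6 − 0.03075×53.8) = 0.03075, so λ = 0.03075/9.946 = 0.003092 per s.

0.003 per s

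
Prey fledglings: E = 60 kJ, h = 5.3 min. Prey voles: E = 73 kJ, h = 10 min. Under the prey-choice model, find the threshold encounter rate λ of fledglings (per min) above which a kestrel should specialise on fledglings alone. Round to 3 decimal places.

The zero-one rule: include voles iff E₂/h₂ > λE₁/(1+λh₁). Equality gives the switch point.
λE₁h₂ = E₂ + λE₂h₁ ⇒ λ = E₂/(E₁h₂ − E₂h₁) = 73/(600 − 386.9) = 0.3426 per min.

0.343 per min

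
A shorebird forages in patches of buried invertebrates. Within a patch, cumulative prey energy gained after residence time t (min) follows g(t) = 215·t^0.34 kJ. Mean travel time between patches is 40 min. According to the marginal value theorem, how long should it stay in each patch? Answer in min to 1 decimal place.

20.6 min

Maximise g(t)/(T+t): set derivative to zero → g'(t)(T+t) = g(t).
g'(t) = 0.34·215·t^-0.66. Setting 0.34·215·t^-0.66 = 215·t^0.34/(40+t) gives 0.34(40+t) = t, so 0.66·t = 0.34×40.
t* = 0.34×40/0.66 = 20.61 min.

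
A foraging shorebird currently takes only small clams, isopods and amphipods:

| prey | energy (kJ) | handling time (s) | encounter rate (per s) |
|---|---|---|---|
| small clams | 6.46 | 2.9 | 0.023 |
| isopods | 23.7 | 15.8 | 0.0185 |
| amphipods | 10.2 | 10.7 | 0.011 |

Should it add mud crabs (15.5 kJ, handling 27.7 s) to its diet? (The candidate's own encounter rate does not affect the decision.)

Yes

Intake rate on the current diet: R = (0.023×6.46 + 0.0185×23.7 + 0.011×10.2) / (1 + 0.023×2.9 + 0.0185×15.8 + 0.011×10.7) = 0.6992/1.477 = 0.4735 kJ/s.
mud crabs: E/h = 15.5/27.7 = 0.5596 kJ/s.
0.5596 > 0.4735, so adding mud crabs raises the average — include it.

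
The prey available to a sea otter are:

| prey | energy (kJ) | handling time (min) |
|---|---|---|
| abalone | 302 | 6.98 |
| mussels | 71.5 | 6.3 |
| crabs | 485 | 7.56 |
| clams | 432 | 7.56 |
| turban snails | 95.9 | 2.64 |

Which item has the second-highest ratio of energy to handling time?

clams

Profitability E/h (kJ/min): abalone = 302/6.98 = 43.3, mussels = 71.5/6.3 = 11.3, crabs = 485/7.56 = 64.2, clams = 432/7.56 = 57.1, turban snails = 95.9/2.64 = 36.3.
Ranked: crabs > clams > abalone > turban snails > mussels.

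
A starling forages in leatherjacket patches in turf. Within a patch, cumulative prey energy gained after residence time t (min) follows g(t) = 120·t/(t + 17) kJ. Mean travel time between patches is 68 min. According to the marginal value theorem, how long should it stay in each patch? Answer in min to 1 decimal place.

Optimal t* satisfies g'(t*) = g(t*)/(T + t*).
g'(t) = 120·17/(t + 17)². Setting 120·17/(t+17)² = 120t/[(t+17)(68+t)] gives 17(68+t) = t(t+17), so t² = 17×68 = 1156.
t* = √1156 = 34 min.

34.0 min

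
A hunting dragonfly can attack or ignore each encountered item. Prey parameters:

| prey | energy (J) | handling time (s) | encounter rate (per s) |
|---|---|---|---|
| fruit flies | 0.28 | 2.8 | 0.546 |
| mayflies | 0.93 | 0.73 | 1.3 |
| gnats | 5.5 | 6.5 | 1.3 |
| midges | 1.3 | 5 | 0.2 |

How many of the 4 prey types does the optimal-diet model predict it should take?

2

E/h in descending order: mayflies 1.27, gnats 0.846, midges 0.26, fruit flies 0.1 J/s. The optimal diet is the largest prefix of this list for which every included type satisfies E_i/h_i > R on the types above it.
Rate on top 1: 0.6203. gnats: 0.846 > 0.6203 → include.
Rate on top 2: 0.8038. midges: 0.26 < 0.8038 → exclude; stop.
Optimal diet: mayflies, gnats — 2 of 4 types.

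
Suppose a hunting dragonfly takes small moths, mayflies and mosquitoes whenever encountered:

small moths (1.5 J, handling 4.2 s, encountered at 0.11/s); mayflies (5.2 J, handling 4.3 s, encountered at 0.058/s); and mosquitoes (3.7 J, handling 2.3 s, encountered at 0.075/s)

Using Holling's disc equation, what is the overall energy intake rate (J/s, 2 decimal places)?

0.39 J/s

Energy encountered per unit search time: 0.11×1.5 + 0.058×5.2 + 0.075×3.7 = 0.7441 J/s.
Handling time per unit search time: 0.11×4.2 + 0.058×4.3 + 0.075×2.3 = 0.8839.
Rate = 0.7441/(1 + 0.8839) = 0.395 J/s.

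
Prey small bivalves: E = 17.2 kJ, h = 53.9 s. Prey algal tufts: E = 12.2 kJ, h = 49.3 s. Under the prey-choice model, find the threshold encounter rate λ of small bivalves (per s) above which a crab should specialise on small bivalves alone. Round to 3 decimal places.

The zero-one rule: include algal tufts iff E₂/h₂ > λE₁/(1+λh₁). Equality gives the switch point.
λE₁h₂ = E₂ + λE₂h₁ ⇒ λ = E₂/(E₁h₂ − E₂h₁) = 12.2/(848 − 657.6) = 0.06408 per s.

0.064 per s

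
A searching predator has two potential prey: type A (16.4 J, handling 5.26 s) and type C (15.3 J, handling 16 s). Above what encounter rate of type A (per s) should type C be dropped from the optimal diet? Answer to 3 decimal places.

Drop type C once their profitability E₂/h₂ falls below the rate achievable on type A alone: E₂/h₂ = λE₁/(1 + λh₁).
Solve for λ: λE₁h₂ = E₂(1 + λh₁) → λ(E₁h₂ − E₂h₁) = E₂ → λ = E₂/(E₁h₂ − E₂h₁).
λ = 15.3/(16.4×16 − 15.3×5.26) = 15.3/181.9 = 0.0841 per s.

0.084 per s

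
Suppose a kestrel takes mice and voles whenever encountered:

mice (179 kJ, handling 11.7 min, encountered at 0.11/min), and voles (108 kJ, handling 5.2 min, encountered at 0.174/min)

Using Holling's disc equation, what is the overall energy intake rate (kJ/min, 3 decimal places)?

R = (0.11×179 + 0.174×108) / (1 + 0.11×11.7 + 0.174×5.2) = 38.48/3.192 = 12.06 kJ/min.

12.057 kJ/min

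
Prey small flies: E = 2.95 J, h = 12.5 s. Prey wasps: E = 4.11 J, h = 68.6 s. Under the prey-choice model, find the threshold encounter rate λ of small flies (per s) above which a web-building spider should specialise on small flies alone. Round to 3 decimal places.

0.027 per s

At the threshold, the rate on small flies alone equals the profitability of wasps: λ·2.95/(1 + λ·12.5) = 4.11/68.6 = 0.05991.
Rearranging, λ(2.95 − 0.05991×12.5) = 0.05991, so λ = 0.05991/2.201 = 0.02722 per s.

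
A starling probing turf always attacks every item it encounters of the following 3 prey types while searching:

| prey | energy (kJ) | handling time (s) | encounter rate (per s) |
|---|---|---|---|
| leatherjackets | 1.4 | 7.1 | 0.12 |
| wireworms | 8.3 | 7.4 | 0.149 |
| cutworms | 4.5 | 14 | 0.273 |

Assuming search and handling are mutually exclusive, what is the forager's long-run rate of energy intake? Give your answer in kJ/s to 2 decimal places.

0.39 kJ/s

Energy encountered per unit search time: 0.12×1.4 + 0.149×8.3 + 0.273×4.5 = 2.633 kJ/s.
Handling time per unit search time: 0.12×7.1 + 0.149×7.4 + 0.273×14 = 5.777.
Rate = 2.633/(1 + 5.777) = 0.3886 kJ/s.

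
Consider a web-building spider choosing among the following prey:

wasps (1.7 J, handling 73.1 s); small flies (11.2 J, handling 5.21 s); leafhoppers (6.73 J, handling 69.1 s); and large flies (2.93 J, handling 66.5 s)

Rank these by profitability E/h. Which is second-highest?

leafhoppers

Profitability E/h (J/s): wasps = 1.7/73.1 = 0.0233, small flies = 11.2/5.21 = 2.15, leafhoppers = 6.73/69.1 = 0.0974, large flies = 2.93/66.5 = 0.0441.
Ranked: small flies > leafhoppers > large flies > wasps.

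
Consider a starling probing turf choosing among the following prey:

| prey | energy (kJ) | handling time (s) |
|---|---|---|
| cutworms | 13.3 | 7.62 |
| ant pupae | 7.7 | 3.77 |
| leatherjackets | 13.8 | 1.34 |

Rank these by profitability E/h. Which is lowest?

In descending order of E/h:
leatherjackets: 13.8/1.34 = 10.3 kJ/s
ant pupae: 7.7/3.77 = 2.04 kJ/s
cutworms: 13.3/7.62 = 1.75 kJ/s

cutworms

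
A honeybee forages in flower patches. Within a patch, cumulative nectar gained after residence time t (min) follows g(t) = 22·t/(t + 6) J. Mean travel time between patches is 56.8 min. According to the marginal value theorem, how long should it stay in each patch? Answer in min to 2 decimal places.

Maximise g(t)/(T+t): set derivative to zero → g'(t)(T+t) = g(t).
g'(t) = 22·6/(t + 6)². Setting 22·6/(t+6)² = 22t/[(t+6)(56.8+t)] gives 6(56.8+t) = t(t+6), so t² = 6×56.8 = 340.8.
t* = √340.8 = 18.46 min.

18.46 min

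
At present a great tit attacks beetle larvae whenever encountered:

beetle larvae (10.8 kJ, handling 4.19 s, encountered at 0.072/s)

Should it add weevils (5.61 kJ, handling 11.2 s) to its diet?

Current rate: (0.072×10.8)/(1 + 0.072×4.19) = 0.5974 kJ/s.
Profitability of weevils: 5.61/11.2 = 0.5009 kJ/s.
Since 0.5009 < R, time spent handling weevils is better spent searching.

No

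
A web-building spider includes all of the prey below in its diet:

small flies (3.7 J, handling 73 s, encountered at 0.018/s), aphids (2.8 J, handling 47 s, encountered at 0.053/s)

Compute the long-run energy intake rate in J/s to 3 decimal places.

Energy encountered per unit search time: 0.018×3.7 + 0.053×2.8 = 0.215 J/s.
Handling time per unit search time: 0.018×73 + 0.053×47 = 3.805.
Rate = 0.215/(1 + 3.805) = 0.04475 J/s.

0.045 J/s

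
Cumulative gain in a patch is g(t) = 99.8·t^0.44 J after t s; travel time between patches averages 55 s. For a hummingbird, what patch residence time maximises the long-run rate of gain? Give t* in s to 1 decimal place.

Maximise g(t)/(T+t): set derivative to zero → g'(t)(T+t) = g(t).
g'(t) = 0.44·99.8·t^-0.56. Setting 0.44·99.8·t^-0.56 = 99.8·t^0.44/(55+t) gives 0.44(55+t) = t, so 0.56·t = 0.44×55.
t* = 0.44×55/0.56 = 43.21 s.

43.2 s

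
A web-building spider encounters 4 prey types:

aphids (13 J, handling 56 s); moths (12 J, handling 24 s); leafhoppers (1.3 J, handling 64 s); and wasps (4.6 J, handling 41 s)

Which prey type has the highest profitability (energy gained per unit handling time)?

moths

Profitability E/h (J/s): aphids = 13/56 = 0.232, moths = 12/24 = 0.5, leafhoppers = 1.3/64 = 0.0203, wasps = 4.6/41 = 0.112.
Ranked: moths > aphids > wasps > leafhoppers.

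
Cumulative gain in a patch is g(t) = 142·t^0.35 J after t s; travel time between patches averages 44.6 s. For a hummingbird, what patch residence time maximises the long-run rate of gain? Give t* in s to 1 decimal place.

Optimal t* satisfies g'(t*) = g(t*)/(T + t*).
g'(t) = 0.35·142·t^-0.65. Setting 0.35·142·t^-0.65 = 142·t^0.35/(44.6+t) gives 0.35(44.6+t) = t, so 0.65·t = 0.35×44.6.
t* = 0.35×44.6/0.65 = 24.02 s.

24.0 s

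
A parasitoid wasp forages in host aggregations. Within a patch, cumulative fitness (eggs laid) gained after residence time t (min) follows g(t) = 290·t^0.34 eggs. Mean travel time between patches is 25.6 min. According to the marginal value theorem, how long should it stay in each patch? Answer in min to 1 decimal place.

Maximise g(t)/(T+t): set derivative to zero → g'(t)(T+t) = g(t).
g'(t) = 0.34·290·t^-0.66. Setting 0.34·290·t^-0.66 = 290·t^0.34/(25.6+t) gives 0.34(25.6+t) = t, so 0.66·t = 0.34×25.6.
t* = 0.34×25.6/0.66 = 13.19 min.

13.2 min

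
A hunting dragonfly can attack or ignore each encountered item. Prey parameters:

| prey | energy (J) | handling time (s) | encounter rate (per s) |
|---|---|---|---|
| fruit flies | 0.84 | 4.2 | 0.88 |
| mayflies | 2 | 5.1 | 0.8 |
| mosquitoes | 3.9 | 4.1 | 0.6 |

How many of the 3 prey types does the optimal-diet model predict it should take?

1

Rank by E/h (J/s): mosquitoes 0.951, mayflies 0.392, fruit flies 0.2. Include each in turn until the next type's E/h falls below the running intake rate.
Rate on top 1: 0.6763. mayflies: 0.392 < 0.6763 → exclude; stop.
Optimal diet: mosquitoes — 1 of 3 types.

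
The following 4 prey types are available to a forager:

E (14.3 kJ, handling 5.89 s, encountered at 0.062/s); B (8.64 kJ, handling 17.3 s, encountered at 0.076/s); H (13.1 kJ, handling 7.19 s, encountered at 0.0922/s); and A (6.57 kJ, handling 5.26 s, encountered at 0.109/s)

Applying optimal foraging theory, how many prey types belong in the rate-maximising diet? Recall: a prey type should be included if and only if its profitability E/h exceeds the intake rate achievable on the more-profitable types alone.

E/h in descending order: E 2.43, H 1.82, A 1.25, B 0.499 kJ/s. The optimal diet is the largest prefix of this list for which every included type satisfies E_i/h_i > R on the types above it.
Rate on top 1: 0.6494. H: 1.82 > 0.6494 → include.
Rate on top 2: 1.033. A: 1.25 > 1.033 → include.
Rate on top 3: 1.08. B: 0.499 < 1.08 → exclude; stop.
Optimal diet: E, H, A — 3 of 4 types.

3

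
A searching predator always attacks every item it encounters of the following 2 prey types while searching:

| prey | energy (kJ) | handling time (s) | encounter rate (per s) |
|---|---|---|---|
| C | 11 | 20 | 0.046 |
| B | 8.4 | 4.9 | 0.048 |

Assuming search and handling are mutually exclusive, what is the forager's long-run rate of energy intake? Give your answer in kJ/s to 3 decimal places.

0.422 kJ/s

R = (0.046×11 + 0.048×8.4) / (1 + 0.046×20 + 0.048×4.9) = 0.9092/2.155 = 0.4219 kJ/s.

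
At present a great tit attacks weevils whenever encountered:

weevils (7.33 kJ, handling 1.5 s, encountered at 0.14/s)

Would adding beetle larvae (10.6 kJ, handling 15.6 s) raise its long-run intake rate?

No

On weevils alone, R = ΣλE/(1+Σλh) = 1.026/1.21 = 0.8481 kJ/s.
beetle larvae: E/h = 10.6/15.6 = 0.6795 kJ/s.
Since 0.6795 < R, time spent handling beetle larvae is better spent searching.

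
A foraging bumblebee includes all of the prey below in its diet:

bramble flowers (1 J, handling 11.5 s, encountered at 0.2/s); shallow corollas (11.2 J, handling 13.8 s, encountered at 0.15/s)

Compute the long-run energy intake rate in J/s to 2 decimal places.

0.35 J/s

Energy encountered per unit search time: 0.2×1 + 0.15×11.2 = 1.88 J/s.
Handling time per unit search time: 0.2×11.5 + 0.15×13.8 = 4.37.
Rate = 1.88/(1 + 4.37) = 0.3501 J/s.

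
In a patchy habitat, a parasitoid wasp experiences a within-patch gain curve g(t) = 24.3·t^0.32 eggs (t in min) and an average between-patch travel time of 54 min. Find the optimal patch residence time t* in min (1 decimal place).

Optimal t* satisfies g'(t*) = g(t*)/(T + t*).
g'(t) = 0.32·24.3·t^-0.68. Setting 0.32·24.3·t^-0.68 = 24.3·t^0.32/(54+t) gives 0.32(54+t) = t, so 0.68·t = 0.32×54.
t* = 0.32×54/0.68 = 25.41 min.

25.4 min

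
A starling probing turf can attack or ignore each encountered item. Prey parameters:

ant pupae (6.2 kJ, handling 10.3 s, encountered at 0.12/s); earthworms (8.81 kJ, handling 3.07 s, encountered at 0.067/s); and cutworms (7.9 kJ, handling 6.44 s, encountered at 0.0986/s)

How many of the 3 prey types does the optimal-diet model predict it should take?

2

Profitabilities (E/h, kJ/s): earthworms 2.87, cutworms 1.23, ant pupae 0.602. Add prey in this order while the next type's profitability exceeds the intake rate on those already taken.
Rate on top 1: 0.4896. cutworms: 1.23 > 0.4896 → include.
Rate on top 2: 0.7439. ant pupae: 0.602 < 0.7439 → exclude; stop.
Optimal diet: earthworms, cutworms — 2 of 3 types.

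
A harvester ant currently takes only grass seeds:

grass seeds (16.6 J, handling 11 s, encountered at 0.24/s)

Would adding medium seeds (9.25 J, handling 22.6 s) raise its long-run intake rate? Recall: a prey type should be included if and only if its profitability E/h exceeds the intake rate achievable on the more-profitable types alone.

Current rate: (0.24×16.6)/(1 + 0.24×11) = 1.095 J/s.
medium seeds: E/h = 9.25/22.6 = 0.4093 J/s.
Since 0.4093 < R, time spent handling medium seeds is better spent searching.

No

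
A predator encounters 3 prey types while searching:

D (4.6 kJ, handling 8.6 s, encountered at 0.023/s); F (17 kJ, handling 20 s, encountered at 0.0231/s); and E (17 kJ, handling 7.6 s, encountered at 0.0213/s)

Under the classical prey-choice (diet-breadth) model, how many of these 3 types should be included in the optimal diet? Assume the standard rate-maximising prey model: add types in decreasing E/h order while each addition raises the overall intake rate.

3

Profitabilities (E/h, kJ/s): E 2.24, F 0.85, D 0.535. Add prey in this order while the next type's profitability exceeds the intake rate on those already taken.
Rate on top 1: 0.3117. F: 0.85 > 0.3117 → include.
Rate on top 2: 0.4648. D: 0.535 > 0.4648 → include.
Optimal diet: E, F, D — 3 of 3 types.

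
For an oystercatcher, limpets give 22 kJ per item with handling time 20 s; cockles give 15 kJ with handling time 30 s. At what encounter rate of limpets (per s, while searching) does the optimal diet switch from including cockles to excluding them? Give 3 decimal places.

0.042 per s

At the threshold, the rate on limpets alone equals the profitability of cockles: λ·22/(1 + λ·20) = 15/30 = 0.5.
Rearranging, λ(22 − 0.5×20) = 0.5, so λ = 0.5/12 = 0.04167 per s.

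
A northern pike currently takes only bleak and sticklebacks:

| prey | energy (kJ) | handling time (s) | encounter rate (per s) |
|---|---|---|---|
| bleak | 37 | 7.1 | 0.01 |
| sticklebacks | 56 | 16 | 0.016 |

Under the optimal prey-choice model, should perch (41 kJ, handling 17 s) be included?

On bleak and sticklebacks alone, R = ΣλE/(1+Σλh) = 1.266/1.327 = 0.954 kJ/s.
perch: E/h = 41/17 = 2.412 kJ/s.
2.412 > 0.954, so adding perch raises the average — include it.

Yes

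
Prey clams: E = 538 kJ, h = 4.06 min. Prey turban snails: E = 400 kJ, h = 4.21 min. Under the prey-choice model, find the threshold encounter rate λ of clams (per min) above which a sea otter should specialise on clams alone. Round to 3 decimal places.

The zero-one rule: include turban snails iff E₂/h₂ > λE₁/(1+λh₁). Equality gives the switch point.
λE₁h₂ = E₂ + λE₂h₁ ⇒ λ = E₂/(E₁h₂ − E₂h₁) = 400/(2265 − 1624) = 0.624 per min.

0.624 per min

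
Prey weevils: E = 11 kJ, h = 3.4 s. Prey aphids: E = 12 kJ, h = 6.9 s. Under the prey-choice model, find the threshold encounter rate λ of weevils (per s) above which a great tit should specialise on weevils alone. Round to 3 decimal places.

The zero-one rule: include aphids iff E₂/h₂ > λE₁/(1+λh₁). Equality gives the switch point.
λE₁h₂ = E₂ + λE₂h₁ ⇒ λ = E₂/(E₁h₂ − E₂h₁) = 12/(75.9 − 40.8) = 0.3419 per s.

0.342 per s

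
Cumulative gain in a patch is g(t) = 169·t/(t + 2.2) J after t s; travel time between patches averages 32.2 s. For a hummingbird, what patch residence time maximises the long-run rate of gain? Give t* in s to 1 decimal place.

Maximise g(t)/(T+t): set derivative to zero → g'(t)(T+t) = g(t).
g'(t) = 169·2.2/(t + 2.2)². Setting 169·2.2/(t+2.2)² = 169t/[(t+2.2)(32.2+t)] gives 2.2(32.2+t) = t(t+2.2), so t² = 2.2×32.2 = 70.84.
t* = √70.84 = 8.417 s.

8.4 s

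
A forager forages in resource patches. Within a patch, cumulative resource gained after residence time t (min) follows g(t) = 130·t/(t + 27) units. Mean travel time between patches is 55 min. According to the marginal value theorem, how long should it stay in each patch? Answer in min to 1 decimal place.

38.5 min

By the marginal value theorem, leave when the instantaneous gain rate g'(t) equals the habitat-wide average g(t)/(T + t).
g'(t) = 130·27/(t + 27)². Setting 130·27/(t+27)² = 130t/[(t+27)(55+t)] gives 27(55+t) = t(t+27), so t² = 27×55 = 1485.
t* = √1485 = 38.54 min.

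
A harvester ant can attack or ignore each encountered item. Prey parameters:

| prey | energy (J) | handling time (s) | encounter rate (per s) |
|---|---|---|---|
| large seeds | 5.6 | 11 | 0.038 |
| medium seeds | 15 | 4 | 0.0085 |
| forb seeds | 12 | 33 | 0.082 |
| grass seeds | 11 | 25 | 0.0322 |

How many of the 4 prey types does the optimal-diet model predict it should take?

Profitabilities (E/h, J/s): medium seeds 3.75, large seeds 0.509, grass seeds 0.44, forb seeds 0.364. Add prey in this order while the next type's profitability exceeds the intake rate on those already taken.
Rate on top 1: 0.1233. large seeds: 0.509 > 0.1233 → include.
Rate on top 2: 0.2344. grass seeds: 0.44 > 0.2344 → include.
Rate on top 3: 0.3077. forb seeds: 0.364 > 0.3077 → include.
Optimal diet: medium seeds, large seeds, grass seeds, forb seeds — 4 of 4 types.

4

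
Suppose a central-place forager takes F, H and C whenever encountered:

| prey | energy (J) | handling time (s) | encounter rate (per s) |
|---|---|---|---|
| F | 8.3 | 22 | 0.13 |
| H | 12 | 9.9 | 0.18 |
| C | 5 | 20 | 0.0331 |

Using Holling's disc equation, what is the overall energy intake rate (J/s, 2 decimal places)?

0.54 J/s

R = (0.13×8.3 + 0.18×12 + 0.0331×5) / (1 + 0.13×22 + 0.18×9.9 + 0.0331×20) = 3.405/6.304 = 0.5401 J/s.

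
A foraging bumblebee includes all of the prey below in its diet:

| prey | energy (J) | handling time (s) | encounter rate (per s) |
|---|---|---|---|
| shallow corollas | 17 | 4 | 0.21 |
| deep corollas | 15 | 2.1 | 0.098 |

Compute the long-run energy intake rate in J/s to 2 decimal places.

2.46 J/s

Energy encountered per unit search time: 0.21×17 + 0.098×15 = 5.04 J/s.
Handling time per unit search time: 0.21×4 + 0.098×2.1 = 1.046.
Rate = 5.04/(1 + 1.046) = 2.464 J/s.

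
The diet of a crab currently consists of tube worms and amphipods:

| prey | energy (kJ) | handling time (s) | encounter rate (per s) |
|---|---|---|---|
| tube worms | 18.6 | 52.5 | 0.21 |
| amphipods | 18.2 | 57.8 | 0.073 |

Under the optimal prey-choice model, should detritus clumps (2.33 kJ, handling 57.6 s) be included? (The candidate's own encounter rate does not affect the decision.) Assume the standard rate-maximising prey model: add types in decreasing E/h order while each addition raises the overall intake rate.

No

Current rate: (0.21×18.6 + 0.073×18.2)/(1 + 0.21×52.5 + 0.073×57.8) = 0.3222 kJ/s.
detritus clumps: E/h = 2.33/57.6 = 0.04045 kJ/s.
Since 0.04045 < R, time spent handling detritus clumps is better spent searching.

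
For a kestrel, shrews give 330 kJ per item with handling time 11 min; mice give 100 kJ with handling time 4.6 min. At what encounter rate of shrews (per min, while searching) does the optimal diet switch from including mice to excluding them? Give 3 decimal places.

Drop mice once their profitability E₂/h₂ falls below the rate achievable on shrews alone: E₂/h₂ = λE₁/(1 + λh₁).
Solve for λ: λE₁h₂ = E₂(1 + λh₁) → λ(E₁h₂ − E₂h₁) = E₂ → λ = E₂/(E₁h₂ − E₂h₁).
λ = 100/(330×4.6 − 100×11) = 100/418 = 0.2392 per min.

0.239 per min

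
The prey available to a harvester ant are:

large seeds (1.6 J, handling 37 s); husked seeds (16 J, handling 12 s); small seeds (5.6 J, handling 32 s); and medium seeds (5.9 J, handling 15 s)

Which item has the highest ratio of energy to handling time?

husked seeds

In descending order of E/h:
husked seeds: 16/12 = 1.33 J/s
medium seeds: 5.9/15 = 0.393 J/s
small seeds: 5.6/32 = 0.175 J/s
large seeds: 1.6/37 = 0.0432 J/s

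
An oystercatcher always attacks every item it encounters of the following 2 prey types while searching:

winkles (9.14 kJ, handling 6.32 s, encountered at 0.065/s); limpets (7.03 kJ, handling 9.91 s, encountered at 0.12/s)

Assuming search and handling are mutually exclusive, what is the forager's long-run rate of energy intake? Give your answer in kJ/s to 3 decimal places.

Energy encountered per unit search time: 0.065×9.14 + 0.12×7.03 = 1.438 kJ/s.
Handling time per unit search time: 0.065×6.32 + 0.12×9.91 = 1.6.
Rate = 1.438/(1 + 1.6) = 0.553 kJ/s.

0.553 kJ/s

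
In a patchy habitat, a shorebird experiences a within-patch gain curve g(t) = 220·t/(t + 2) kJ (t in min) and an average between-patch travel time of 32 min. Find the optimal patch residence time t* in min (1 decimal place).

Optimal t* satisfies g'(t*) = g(t*)/(T + t*).
g'(t) = 220·2/(t + 2)². Setting 220·2/(t+2)² = 220t/[(t+2)(32+t)] gives 2(32+t) = t(t+2), so t² = 2×32 = 64.
t* = √64 = 8 min.

8.0 min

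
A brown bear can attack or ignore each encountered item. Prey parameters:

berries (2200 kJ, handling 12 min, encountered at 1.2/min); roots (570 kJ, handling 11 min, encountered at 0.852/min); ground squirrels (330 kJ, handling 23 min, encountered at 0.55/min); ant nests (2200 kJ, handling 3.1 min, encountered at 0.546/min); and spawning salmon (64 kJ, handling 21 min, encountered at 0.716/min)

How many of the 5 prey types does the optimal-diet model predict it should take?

Profitabilities (E/h, kJ/min): ant nests 710, berries 183, roots 51.8, ground squirrels 14.3, spawning salmon 3.05. Add prey in this order while the next type's profitability exceeds the intake rate on those already taken.
Rate on top 1: 446.1. berries: 183 < 446.1 → exclude; stop.
Optimal diet: ant nests — 1 of 5 types.

1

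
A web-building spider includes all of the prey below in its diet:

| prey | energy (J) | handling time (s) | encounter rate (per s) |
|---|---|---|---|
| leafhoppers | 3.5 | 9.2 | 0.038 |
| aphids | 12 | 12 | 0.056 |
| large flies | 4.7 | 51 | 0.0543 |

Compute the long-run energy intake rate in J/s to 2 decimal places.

0.22 J/s

R = (0.038×3.5 + 0.056×12 + 0.0543×4.7) / (1 + 0.038×9.2 + 0.056×12 + 0.0543×51) = 1.06/4.791 = 0.2213 J/s.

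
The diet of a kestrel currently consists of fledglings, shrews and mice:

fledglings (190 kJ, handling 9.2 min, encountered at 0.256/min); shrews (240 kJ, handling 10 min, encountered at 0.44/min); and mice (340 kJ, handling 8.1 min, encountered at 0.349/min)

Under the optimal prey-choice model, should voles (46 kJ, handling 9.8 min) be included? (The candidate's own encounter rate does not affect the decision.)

No

On fledglings, shrews and mice alone, R = ΣλE/(1+Σλh) = 272.9/10.58 = 25.79 kJ/min.
voles: E/h = 46/9.8 = 4.694 kJ/min.
Since 4.694 < R, time spent handling voles is better spent searching.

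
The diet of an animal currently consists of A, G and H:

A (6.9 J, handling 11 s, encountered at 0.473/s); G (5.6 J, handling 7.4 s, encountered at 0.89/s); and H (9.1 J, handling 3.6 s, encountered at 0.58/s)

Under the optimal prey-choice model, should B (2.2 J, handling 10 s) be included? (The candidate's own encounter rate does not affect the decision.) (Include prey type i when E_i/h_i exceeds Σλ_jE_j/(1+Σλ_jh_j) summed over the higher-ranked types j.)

Current rate: (0.473×6.9 + 0.89×5.6 + 0.58×9.1)/(1 + 0.473×11 + 0.89×7.4 + 0.58×3.6) = 0.9092 J/s.
B: E/h = 2.2/10 = 0.22 J/s.
Since 0.22 < R, time spent handling B is better spent searching.

No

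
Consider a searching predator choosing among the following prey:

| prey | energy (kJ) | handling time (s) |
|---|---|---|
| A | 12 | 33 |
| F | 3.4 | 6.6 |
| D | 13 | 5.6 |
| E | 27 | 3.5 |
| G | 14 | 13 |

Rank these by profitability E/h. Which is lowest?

Profitability E/h (kJ/s): A = 12/33 = 0.364, F = 3.4/6.6 = 0.515, D = 13/5.6 = 2.32, E = 27/3.5 = 7.71, G = 14/13 = 1.08.
Ranked: E > D > G > F > A.

A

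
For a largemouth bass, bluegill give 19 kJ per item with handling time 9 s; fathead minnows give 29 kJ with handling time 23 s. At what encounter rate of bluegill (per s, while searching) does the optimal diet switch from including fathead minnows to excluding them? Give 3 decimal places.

0.165 per s

The zero-one rule: include fathead minnows iff E₂/h₂ > λE₁/(1+λh₁). Equality gives the switch point.
λE₁h₂ = E₂ + λE₂h₁ ⇒ λ = E₂/(E₁h₂ − E₂h₁) = 29/(437 − 261) = 0.1648 per s.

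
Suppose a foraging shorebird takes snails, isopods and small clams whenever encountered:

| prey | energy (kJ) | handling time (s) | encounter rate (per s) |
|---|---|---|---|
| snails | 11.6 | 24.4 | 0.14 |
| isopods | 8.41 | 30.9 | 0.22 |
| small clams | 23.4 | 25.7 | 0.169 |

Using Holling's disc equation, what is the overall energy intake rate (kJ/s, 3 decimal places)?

0.478 kJ/s

Energy encountered per unit search time: 0.14×11.6 + 0.22×8.41 + 0.169×23.4 = 7.429 kJ/s.
Handling time per unit search time: 0.14×24.4 + 0.22×30.9 + 0.169×25.7 = 14.56.
Rate = 7.429/(1 + 14.56) = 0.4775 kJ/s.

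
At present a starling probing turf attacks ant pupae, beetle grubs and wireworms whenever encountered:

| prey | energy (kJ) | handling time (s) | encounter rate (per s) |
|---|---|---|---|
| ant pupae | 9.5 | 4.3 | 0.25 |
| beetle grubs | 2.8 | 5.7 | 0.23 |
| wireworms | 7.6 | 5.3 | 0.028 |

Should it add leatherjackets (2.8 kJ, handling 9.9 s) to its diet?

Intake rate on the current diet: R = (0.25×9.5 + 0.23×2.8 + 0.028×7.6) / (1 + 0.25×4.3 + 0.23×5.7 + 0.028×5.3) = 3.232/3.534 = 0.9144 kJ/s.
leatherjackets: E/h = 2.8/9.9 = 0.2828 kJ/s.
Since 0.2828 < R, time spent handling leatherjackets is better spent searching.

No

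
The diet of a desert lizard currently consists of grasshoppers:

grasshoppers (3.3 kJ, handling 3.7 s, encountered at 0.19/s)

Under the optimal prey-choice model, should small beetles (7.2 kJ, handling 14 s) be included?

Yes

Intake rate on the current diet: R = (0.19×3.3) / (1 + 0.19×3.7) = 0.627/1.703 = 0.3682 kJ/s.
Profitability of small beetles: 7.2/14 = 0.5143 kJ/s.
0.5143 > 0.3682, so adding small beetles raises the average — include it.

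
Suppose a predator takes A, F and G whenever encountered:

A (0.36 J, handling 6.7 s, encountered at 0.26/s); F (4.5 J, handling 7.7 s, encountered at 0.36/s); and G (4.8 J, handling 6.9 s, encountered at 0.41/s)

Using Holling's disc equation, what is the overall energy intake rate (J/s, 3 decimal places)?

Energy encountered per unit search time: 0.26×0.36 + 0.36×4.5 + 0.41×4.8 = 3.682 J/s.
Handling time per unit search time: 0.26×6.7 + 0.36×7.7 + 0.41×6.9 = 7.343.
Rate = 3.682/(1 + 7.343) = 0.4413 J/s.

0.441 J/s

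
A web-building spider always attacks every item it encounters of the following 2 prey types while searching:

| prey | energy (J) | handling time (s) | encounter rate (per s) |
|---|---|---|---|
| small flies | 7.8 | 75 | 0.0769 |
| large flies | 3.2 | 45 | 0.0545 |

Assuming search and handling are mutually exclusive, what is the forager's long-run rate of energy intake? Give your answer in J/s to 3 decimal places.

0.084 J/s

Energy encountered per unit search time: 0.0769×7.8 + 0.0545×3.2 = 0.7742 J/s.
Handling time per unit search time: 0.0769×75 + 0.0545×45 = 8.22.
Rate = 0.7742/(1 + 8.22) = 0.08397 J/s.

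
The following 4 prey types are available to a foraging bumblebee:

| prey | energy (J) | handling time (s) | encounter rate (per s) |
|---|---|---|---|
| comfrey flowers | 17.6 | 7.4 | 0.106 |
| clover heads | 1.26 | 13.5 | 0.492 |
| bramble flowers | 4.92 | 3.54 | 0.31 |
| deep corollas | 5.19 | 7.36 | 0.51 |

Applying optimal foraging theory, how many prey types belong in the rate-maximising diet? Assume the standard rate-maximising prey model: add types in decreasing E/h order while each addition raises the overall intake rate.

2

Profitabilities (E/h, J/s): comfrey flowers 2.38, bramble flowers 1.39, deep corollas 0.705, clover heads 0.0933. Add prey in this order while the next type's profitability exceeds the intake rate on those already taken.
Rate on top 1: 1.046. bramble flowers: 1.39 > 1.046 → include.
Rate on top 2: 1.177. deep corollas: 0.705 < 1.177 → exclude; stop.
Optimal diet: comfrey flowers, bramble flowers — 2 of 4 types.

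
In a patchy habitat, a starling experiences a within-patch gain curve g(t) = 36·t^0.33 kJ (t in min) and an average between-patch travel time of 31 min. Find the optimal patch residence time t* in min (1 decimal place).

15.3 min

By the marginal value theorem, leave when the instantaneous gain rate g'(t) equals the habitat-wide average g(t)/(T + t).
g'(t) = 0.33·36·t^-0.67. Setting 0.33·36·t^-0.67 = 36·t^0.33/(31+t) gives 0.33(31+t) = t, so 0.67·t = 0.33×31.
t* = 0.33×31/0.67 = 15.27 min.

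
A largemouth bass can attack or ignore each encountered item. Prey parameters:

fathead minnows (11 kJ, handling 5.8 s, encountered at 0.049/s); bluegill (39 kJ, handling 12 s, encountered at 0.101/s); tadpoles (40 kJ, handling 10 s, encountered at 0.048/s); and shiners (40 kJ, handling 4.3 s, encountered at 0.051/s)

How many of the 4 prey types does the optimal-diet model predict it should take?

Profitabilities (E/h, kJ/s): shiners 9.3, tadpoles 4, bluegill 3.25, fathead minnows 1.9. Add prey in this order while the next type's profitability exceeds the intake rate on those already taken.
Rate on top 1: 1.673. tadpoles: 4 > 1.673 → include.
Rate on top 2: 2.33. bluegill: 3.25 > 2.33 → include.
Rate on top 3: 2.713. fathead minnows: 1.9 < 2.713 → exclude; stop.
Optimal diet: shiners, tadpoles, bluegill — 3 of 4 types.

3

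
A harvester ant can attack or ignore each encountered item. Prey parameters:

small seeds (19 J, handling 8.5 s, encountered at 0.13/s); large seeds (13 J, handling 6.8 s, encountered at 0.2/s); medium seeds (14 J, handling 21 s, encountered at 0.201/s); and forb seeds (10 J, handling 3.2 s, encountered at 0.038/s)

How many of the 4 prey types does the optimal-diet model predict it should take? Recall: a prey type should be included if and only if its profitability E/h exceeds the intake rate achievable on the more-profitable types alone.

E/h in descending order: forb seeds 3.12, small seeds 2.24, large seeds 1.91, medium seeds 0.667 J/s. The optimal diet is the largest prefix of this list for which every included type satisfies E_i/h_i > R on the types above it.
Rate on top 1: 0.3388. small seeds: 2.24 > 0.3388 → include.
Rate on top 2: 1.28. large seeds: 1.91 > 1.28 → include.
Rate on top 3: 1.52. medium seeds: 0.667 < 1.52 → exclude; stop.
Optimal diet: forb seeds, small seeds, large seeds — 3 of 4 types.

3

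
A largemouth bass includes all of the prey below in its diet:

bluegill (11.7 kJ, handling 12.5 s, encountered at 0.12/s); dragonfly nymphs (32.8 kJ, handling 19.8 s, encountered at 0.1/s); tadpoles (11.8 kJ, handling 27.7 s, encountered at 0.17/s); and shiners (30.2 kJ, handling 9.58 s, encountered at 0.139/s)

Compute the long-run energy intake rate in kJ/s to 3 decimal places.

R = (0.12×11.7 + 0.1×32.8 + 0.17×11.8 + 0.139×30.2) / (1 + 0.12×12.5 + 0.1×19.8 + 0.17×27.7 + 0.139×9.58) = 10.89/10.52 = 1.035 kJ/s.

1.035 kJ/s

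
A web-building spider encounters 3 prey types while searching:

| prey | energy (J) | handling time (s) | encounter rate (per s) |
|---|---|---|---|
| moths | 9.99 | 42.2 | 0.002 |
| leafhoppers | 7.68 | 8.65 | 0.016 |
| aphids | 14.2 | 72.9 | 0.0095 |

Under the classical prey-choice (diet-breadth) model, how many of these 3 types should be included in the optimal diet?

Rank by E/h (J/s): leafhoppers 0.888, moths 0.237, aphids 0.195. Include each in turn until the next type's E/h falls below the running intake rate.
Rate on top 1: 0.1079. moths: 0.237 > 0.1079 → include.
Rate on top 2: 0.1168. aphids: 0.195 > 0.1168 → include.
Optimal diet: leafhoppers, moths, aphids — 3 of 3 types.

3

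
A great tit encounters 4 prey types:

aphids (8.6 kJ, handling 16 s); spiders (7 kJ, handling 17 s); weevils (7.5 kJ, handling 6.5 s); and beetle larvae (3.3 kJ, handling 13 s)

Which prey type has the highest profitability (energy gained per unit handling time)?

weevils

In descending order of E/h:
weevils: 7.5/6.5 = 1.15 kJ/s
aphids: 8.6/16 = 0.537 kJ/s
spiders: 7/17 = 0.412 kJ/s
beetle larvae: 3.3/13 = 0.254 kJ/s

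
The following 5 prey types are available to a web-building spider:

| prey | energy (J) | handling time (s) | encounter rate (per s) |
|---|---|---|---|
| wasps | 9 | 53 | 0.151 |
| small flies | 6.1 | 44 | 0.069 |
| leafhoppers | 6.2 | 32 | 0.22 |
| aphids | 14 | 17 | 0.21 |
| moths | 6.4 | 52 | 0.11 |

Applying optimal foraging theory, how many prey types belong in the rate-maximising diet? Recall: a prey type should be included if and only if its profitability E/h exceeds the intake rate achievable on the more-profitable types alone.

Profitabilities (E/h, J/s): aphids 0.824, leafhoppers 0.194, wasps 0.17, small flies 0.139, moths 0.123. Add prey in this order while the next type's profitability exceeds the intake rate on those already taken.
Rate on top 1: 0.6433. leafhoppers: 0.194 < 0.6433 → exclude; stop.
Optimal diet: aphids — 1 of 5 types.

1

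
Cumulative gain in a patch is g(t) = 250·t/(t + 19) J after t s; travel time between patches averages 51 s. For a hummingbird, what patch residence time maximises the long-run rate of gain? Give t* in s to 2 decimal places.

31.13 s

Maximise g(t)/(T+t): set derivative to zero → g'(t)(T+t) = g(t).
g'(t) = 250·19/(t + 19)². Setting 250·19/(t+19)² = 250t/[(t+19)(51+t)] gives 19(51+t) = t(t+19), so t² = 19×51 = 969.
t* = √969 = 31.13 s.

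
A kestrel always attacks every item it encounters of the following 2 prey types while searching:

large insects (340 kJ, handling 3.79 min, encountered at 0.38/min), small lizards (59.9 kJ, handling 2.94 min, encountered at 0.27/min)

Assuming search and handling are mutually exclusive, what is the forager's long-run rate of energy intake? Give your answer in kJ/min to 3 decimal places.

44.951 kJ/min

R = Σλ_iE_i / (1 + Σλ_ih_i)
Numerator: 0.38×340 + 0.27×59.9 = 145.4
Denominator: 1 + 0.38×3.79 + 0.27×2.94 = 3.234
R = 145.4/3.234 = 44.95 kJ/min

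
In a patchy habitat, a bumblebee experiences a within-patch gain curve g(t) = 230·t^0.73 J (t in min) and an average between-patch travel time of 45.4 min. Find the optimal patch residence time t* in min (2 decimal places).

122.75 min

Optimal t* satisfies g'(t*) = g(t*)/(T + t*).
g'(t) = 0.73·230·t^-0.27. Setting 0.73·230·t^-0.27 = 230·t^0.73/(45.4+t) gives 0.73(45.4+t) = t, so 0.27·t = 0.73×45.4.
t* = 0.73×45.4/0.27 = 122.7 min.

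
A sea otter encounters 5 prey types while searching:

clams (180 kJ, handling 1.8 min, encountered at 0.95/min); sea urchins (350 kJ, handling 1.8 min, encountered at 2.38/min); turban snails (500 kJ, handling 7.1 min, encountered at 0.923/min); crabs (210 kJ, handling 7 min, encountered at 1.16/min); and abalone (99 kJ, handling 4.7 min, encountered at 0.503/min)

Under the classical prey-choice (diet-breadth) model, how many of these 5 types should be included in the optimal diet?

1

Rank by E/h (kJ/min): sea urchins 194, clams 100, turban snails 70.4, crabs 30, abalone 21.1. Include each in turn until the next type's E/h falls below the running intake rate.
Rate on top 1: 157.6. clams: 100 < 157.6 → exclude; stop.
Optimal diet: sea urchins — 1 of 5 types.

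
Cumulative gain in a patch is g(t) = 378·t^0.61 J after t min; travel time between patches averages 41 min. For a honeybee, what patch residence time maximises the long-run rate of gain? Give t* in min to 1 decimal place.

64.1 min

Optimal t* satisfies g'(t*) = g(t*)/(T + t*).
g'(t) = 0.61·378·t^-0.39. Setting 0.61·378·t^-0.39 = 378·t^0.61/(41+t) gives 0.61(41+t) = t, so 0.39·t = 0.61×41.
t* = 0.61×41/0.39 = 64.13 min.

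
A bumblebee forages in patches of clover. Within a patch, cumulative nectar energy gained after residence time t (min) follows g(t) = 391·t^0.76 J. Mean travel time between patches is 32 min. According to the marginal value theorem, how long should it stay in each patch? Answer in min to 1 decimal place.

101.3 min

By the marginal value theorem, leave when the instantaneous gain rate g'(t) equals the habitat-wide average g(t)/(T + t).
g'(t) = 0.76·391·t^-0.24. Setting 0.76·391·t^-0.24 = 391·t^0.76/(32+t) gives 0.76(32+t) = t, so 0.24·t = 0.76×32.
t* = 0.76×32/0.24 = 101.3 min.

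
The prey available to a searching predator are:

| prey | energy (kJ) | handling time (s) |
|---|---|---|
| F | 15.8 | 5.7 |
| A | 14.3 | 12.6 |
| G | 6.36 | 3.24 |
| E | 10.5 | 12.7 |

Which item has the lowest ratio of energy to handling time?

In descending order of E/h:
F: 15.8/5.7 = 2.77 kJ/s
G: 6.36/3.24 = 1.96 kJ/s
A: 14.3/12.6 = 1.13 kJ/s
E: 10.5/12.7 = 0.827 kJ/s

E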